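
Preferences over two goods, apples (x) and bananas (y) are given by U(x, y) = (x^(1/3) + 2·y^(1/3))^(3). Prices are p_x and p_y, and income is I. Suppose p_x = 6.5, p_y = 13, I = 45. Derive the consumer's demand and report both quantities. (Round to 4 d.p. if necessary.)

x* = 2.3077, y* = 2.3077

From the CES first-order condition, (1/2)·(y/x)^(2/3) = p_x/p_y.
Solve for the ratio: y/x = [2·p_x/p_y]^(1.5).
Substitute y = (y/x)·x into the budget: x* = I/(p_x + p_y·(y/x)).
Numerically y/x = 1, so x* = 45/(6.5 + 13·1) = 2.3077 and y* = 1·2.3077 = 2.3077.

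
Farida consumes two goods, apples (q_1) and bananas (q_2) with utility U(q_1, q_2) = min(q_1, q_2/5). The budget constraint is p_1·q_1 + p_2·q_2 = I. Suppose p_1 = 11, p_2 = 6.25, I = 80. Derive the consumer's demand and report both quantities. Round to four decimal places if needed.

q_1* = 1.8935, q_2* = 9.4675

With perfect complements, no substitution: consume in ratio q_1:q_2 = 1:5.
Budget: p_1·q_1 + p_2·5·q_1 = I, so (p_1 + 5·p_2)·q_1 = I.
Demand: q_1*(p_1,p_2,I) = I/(p_1 + 5·p_2), q_2* = 5·I/(p_1 + 5·p_2).
Here 11 + 5·6.25 = 42.25, giving q_1* = 1.8935 and q_2* = 9.4675.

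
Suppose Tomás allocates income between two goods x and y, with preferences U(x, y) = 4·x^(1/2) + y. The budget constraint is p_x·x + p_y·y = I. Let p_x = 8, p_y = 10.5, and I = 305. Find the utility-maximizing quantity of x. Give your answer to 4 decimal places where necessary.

x* = 6.8906

Thus x* = (2·p_y/p_x)² — independent of I — with the rest of income spent on y.
Plugging in: x* = (2·10.5/8)² = 6.8906.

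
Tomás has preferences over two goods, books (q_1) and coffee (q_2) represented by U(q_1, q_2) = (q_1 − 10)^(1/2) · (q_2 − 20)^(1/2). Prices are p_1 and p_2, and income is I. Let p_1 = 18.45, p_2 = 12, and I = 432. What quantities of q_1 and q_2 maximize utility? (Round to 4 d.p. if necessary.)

This is Cobb-Douglas in (q_1−10, q_2−20): tangency gives 0.5·p_2·(q_2−20) = 0.5·p_1·(q_1−10).
Substituting into the budget: q_1* = 10 + 0.5·(I − 10·p_1 − 20·p_2)/p_1, and q_2* = 20 + 0.5·(…)/p_2.
Discretionary income = 432 − 10·18.45 − 20·12 = 7.5; q_1* = 10 + 0.5·7.5/18.45 = 10.2033; q_2* = 20 + 0.5·7.5/12 = 20.3125.

q_1* = 10.2033, q_2* = 20.3125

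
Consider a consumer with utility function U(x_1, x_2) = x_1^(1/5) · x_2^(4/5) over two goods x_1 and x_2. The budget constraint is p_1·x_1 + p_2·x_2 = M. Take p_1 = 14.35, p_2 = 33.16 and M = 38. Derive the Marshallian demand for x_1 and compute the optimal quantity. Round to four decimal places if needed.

x_1* = 0.5296

The MRS is (1/4)·x_2/x_1. Set MRS = p_1/p_2.
So 0.2·p_2·x_2 = 0.8·p_1·x_1; combined with the budget, a share 0.2 of income goes to x_1.
Demand: x_1*(p_1,p_2,M) = 0.2·M/p_1 and x_2* = 0.8·M/p_2.
At p_1=14.35, p_2=33.16, M=38: x_1* = 0.2·38/14.35 = 0.5296.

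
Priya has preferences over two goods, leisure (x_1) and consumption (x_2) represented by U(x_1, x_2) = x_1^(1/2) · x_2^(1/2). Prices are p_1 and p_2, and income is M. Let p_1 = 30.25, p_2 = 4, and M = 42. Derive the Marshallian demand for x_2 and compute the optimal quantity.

Demand: x_1*(p_1,p_2,M) = 0.5·M/p_1 and x_2* = 0.5·M/p_2.
At p_1=30.25, p_2=4, M=42: x_2* = 0.5·42/4 = 5.25.

x_2* = 5.25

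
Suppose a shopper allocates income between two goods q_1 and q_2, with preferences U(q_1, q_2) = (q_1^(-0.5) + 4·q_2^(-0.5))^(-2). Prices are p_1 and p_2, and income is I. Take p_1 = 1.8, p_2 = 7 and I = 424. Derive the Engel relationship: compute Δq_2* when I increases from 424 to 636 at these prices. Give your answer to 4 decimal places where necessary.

Numerically q_2/q_1 = 1.018958, so q_1* = 424/(1.8 + 7·1.018958) = 47.466 and q_2* = 1.018958·47.466 = 48.3659.
At I' = 636: q_2* = 72.5488. Change: 72.5488 − 48.3659 = 24.1829.

Δq_2* = 24.1829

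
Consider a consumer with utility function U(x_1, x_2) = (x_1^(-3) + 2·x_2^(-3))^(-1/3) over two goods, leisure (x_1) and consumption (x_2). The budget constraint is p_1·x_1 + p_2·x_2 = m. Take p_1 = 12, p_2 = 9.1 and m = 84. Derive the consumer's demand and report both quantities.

From the CES first-order condition, (1/2)·(x_2/x_1)^(4) = p_1/p_2.
Hence x_2/x_1 = (2·p_1/p_2)^(1/(4)), i.e. raised to the 0.25 power.
With the ratio pinned down, the budget gives x_1* = m/(p_1 + p_2·(x_2/x_1)) and x_2* = (x_2/x_1)·x_1*.
Numerically x_2/x_1 = 1.274361, so x_1* = 84/(12 + 9.1·1.274361) = 3.5598 and x_2* = 1.274361·3.5598 = 4.5365.

x_1* = 3.5598, x_2* = 4.5365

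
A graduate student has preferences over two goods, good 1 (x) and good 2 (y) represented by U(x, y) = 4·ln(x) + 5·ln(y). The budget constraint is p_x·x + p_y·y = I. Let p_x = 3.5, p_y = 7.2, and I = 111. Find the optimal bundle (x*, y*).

The MRS is (4/5)·y/x. Set MRS = p_x/p_y.
So 4·p_y·y = 5·p_x·x; combined with the budget, a share 4/9 of income goes to x.
Demand: x*(p_x,p_y,I) = 4/9·I/p_x and y* = 5/9·I/p_y.
At p_x=3.5, p_y=7.2, I=111: x* = 4/9·111/3.5 = 14.0952, y* = 8.5648.

x* = 14.0952, y* = 8.5648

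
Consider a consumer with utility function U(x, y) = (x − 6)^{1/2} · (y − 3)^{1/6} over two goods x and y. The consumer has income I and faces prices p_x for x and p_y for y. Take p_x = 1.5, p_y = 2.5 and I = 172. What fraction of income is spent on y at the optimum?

MRS = 3·(y−3)/(x−6). Tangency with p_x/p_y gives y−3 = (1/3)·(p_x/p_y)·(x−6).
After buying the subsistence bundle (6, 3), a share 0.75 of the remaining income goes to x: x* = 6 + 0.75·(I − 6p_x − 3p_y)/p_x.
Discretionary income = 172 − 6·1.5 − 3·2.5 = 155.5; x* = 6 + 0.75·155.5/1.5 = 83.75; y* = 3 + 0.25·155.5/2.5 = 18.55.
Expenditure on y: 2.5·18.55 = 46.375; share = 0.2696.

share on y = 0.2696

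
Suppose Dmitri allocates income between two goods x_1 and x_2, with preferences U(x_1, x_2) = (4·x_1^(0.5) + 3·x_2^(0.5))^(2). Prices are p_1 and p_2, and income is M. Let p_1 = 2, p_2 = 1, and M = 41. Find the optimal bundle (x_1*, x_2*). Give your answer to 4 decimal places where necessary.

With the ratio pinned down, the budget gives x_1* = M/(p_1 + p_2·(x_2/x_1)) and x_2* = (x_2/x_1)·x_1*.
Numerically x_2/x_1 = 2.25, so x_1* = 41/(2 + 1·2.25) = 9.6471 and x_2* = 2.25·9.6471 = 21.7059.

x_1* = 9.6471, x_2* = 21.7059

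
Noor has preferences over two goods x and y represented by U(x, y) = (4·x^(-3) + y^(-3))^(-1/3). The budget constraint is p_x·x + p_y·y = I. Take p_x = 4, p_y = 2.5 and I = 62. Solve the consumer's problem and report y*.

Substitute y = (y/x)·x into the budget: x* = I/(p_x + p_y·(y/x)).
Numerically y/x = 0.795271, so x* = 62/(4 + 2.5·0.795271) = 10.3537 and y* = 0.795271·10.3537 = 8.234.

y* = 8.234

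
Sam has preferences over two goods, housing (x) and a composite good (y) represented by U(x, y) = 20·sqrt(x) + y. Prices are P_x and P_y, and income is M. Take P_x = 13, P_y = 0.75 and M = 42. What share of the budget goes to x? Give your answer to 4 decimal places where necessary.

share on x = 0.103

MU_x = 10/√x, MU_y = 1. Tangency: 10/√x = P_x/P_y.
Thus x* = (10·P_y/P_x)² — independent of M — with the rest of income spent on y.
Plugging in: x* = (10·0.75/13)² = 0.3328, y* = 50.2308.
Expenditure on x: 13·0.3328 = 4.3269; share = 0.103.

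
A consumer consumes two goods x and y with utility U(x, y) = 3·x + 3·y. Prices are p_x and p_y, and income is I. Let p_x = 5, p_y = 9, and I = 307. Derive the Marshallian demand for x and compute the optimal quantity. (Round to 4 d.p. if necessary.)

Linear utility — the consumer picks whichever good has higher MU/price: 3/5 = 0.6 vs 3/9 = 0.3333.
x gives more utility per dollar, so spend all income on x: x* = I/p_x, y* = 0.
Numerically: x* = 61.4, y* = 0.

x* = 61.4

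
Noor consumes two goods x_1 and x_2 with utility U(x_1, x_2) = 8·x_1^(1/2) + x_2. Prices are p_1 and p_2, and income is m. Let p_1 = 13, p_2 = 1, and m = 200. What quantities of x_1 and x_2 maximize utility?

Set MRS = p_1/p_2: 4·x_1^(−1/2) = p_1/p_2.
Thus x_1* = (4·p_2/p_1)² — independent of m — with the rest of income spent on x_2.
Plugging in: x_1* = (4·1/13)² = 0.0947, x_2* = 198.7692.

x_1* = 0.0947, x_2* = 198.7692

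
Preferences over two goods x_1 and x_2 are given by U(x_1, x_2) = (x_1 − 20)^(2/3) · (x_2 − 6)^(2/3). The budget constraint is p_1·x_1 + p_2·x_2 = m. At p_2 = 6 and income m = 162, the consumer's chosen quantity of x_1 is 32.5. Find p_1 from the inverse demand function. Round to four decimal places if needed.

This is Cobb-Douglas in (x_1−20, x_2−6): tangency gives 2/3·p_2·(x_2−6) = 2/3·p_1·(x_1−20).
Substituting into the budget: x_1* = 20 + 0.5·(m − 20·p_1 − 6·p_2)/p_1, and x_2* = 6 + 0.5·(…)/p_2.
Set x_1* = 32.5 in the demand function and solve for p_1: p_1 = 2.8.

p_1 = 2.8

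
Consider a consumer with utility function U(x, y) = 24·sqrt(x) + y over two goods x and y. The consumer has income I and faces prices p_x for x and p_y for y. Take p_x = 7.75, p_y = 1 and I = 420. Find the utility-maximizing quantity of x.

x* = 2.3975

MU_x = 12/√x, MU_y = 1. Tangency: 12/√x = p_x/p_y.
Solve: √x = 12·p_y/p_x, so x*(p_x,p_y) = (12·p_y/p_x)², and y* = (I − p_x·x*)/p_y.
Plugging in: x* = (12·1/7.75)² = 2.3975.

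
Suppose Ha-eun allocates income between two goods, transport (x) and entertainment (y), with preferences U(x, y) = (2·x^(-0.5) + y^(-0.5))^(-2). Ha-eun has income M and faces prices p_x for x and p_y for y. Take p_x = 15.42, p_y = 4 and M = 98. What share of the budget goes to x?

Numerically y/x = 1.548803, so x* = 98/(15.42 + 4·1.548803) = 4.5338 and y* = 1.548803·4.5338 = 7.022.
Expenditure on x: 15.42·4.5338 = 69.9119; share = 0.7134.

share on x = 0.7134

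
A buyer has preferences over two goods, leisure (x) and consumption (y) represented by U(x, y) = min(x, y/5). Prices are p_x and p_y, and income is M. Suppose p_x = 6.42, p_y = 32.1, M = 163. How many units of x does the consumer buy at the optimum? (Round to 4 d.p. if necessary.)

x* = 0.9765

With perfect complements, no substitution: consume in ratio x:y = 1:5.
Budget: p_x·x + p_y·5·x = M, so (p_x + 5·p_y)·x = M.
Demand: x*(p_x,p_y,M) = M/(p_x + 5·p_y), y* = 5·M/(p_x + 5·p_y).
Here 6.42 + 5·32.1 = 166.92, giving x* = 0.9765.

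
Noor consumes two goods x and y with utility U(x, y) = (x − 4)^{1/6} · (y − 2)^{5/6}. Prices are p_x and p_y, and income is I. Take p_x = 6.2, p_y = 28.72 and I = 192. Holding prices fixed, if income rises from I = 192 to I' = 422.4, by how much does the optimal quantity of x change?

Δx* = 6.1935

This is Cobb-Douglas in (x−4, y−2): tangency gives 1/6·p_y·(y−2) = 5/6·p_x·(x−4).
After buying the subsistence bundle (4, 2), a share 1/6 of the remaining income goes to x: x* = 4 + 1/6·(I − 4p_x − 2p_y)/p_x.
Discretionary income = 192 − 4·6.2 − 2·28.72 = 109.76; x* = 4 + 1/6·109.76/6.2 = 6.9505.
At I' = 422.4: x* = 13.1441. Change: 13.1441 − 6.9505 = 6.1935.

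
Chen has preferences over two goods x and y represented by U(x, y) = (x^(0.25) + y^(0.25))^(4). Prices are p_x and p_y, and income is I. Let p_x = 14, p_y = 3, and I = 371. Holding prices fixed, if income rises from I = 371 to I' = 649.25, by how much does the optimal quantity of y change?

Δy* = 58.0265

MU_x ∝ x^(-0.75), MU_y ∝ y^(-0.75), so MRS = (y/x)^(0.75) = p_x/p_y.
Solve for the ratio: y/x = [p_x/p_y]^(4/3).
With the ratio pinned down, the budget gives x* = I/(p_x + p_y·(y/x)) and y* = (y/x)·x*.
Numerically y/x = 7.798463, so x* = 371/(14 + 3·7.798463) = 9.921 and y* = 7.798463·9.921 = 77.3686.
At I' = 649.25: y* = 135.3951. Change: 135.3951 − 77.3686 = 58.0265.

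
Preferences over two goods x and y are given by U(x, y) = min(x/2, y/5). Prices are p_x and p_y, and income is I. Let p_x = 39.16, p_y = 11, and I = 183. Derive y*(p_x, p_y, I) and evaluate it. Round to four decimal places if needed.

y* = 6.8632

Leontief preferences: the optimum is at the kink where x/2 = y/5, i.e. y = (5/2)·x.
Budget: p_x·x + p_y·(5/2)·x = I, so (2·p_x + 5·p_y)·x = 2·I.
Demand: x*(p_x,p_y,I) = 2·I/(2·p_x + 5·p_y), y* = 5·I/(2·p_x + 5·p_y).
Here 2·39.16 + 5·11 = 133.32, giving y* = 6.8632.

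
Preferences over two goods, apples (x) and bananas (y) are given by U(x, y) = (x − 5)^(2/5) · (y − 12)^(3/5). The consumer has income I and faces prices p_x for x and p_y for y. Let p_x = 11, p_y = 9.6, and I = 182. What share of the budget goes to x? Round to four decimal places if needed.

MRS = (2/3)·(y−12)/(x−5). Tangency with p_x/p_y gives y−12 = (3/2)·(p_x/p_y)·(x−5).
After buying the subsistence bundle (5, 12), a share 0.4 of the remaining income goes to x: x* = 5 + 0.4·(I − 5p_x − 12p_y)/p_x.
Discretionary income = 182 − 5·11 − 12·9.6 = 11.8; x* = 5 + 0.4·11.8/11 = 5.4291; y* = 12 + 0.6·11.8/9.6 = 12.7375.
Expenditure on x: 11·5.4291 = 59.72; share = 0.3281.

share on x = 0.3281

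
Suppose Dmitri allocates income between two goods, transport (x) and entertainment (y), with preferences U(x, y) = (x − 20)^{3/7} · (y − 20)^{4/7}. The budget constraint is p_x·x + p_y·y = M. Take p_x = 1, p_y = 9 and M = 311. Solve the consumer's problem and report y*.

y* = 27.0476

This is Cobb-Douglas in (x−20, y−20): tangency gives 3/7·p_y·(y−20) = 4/7·p_x·(x−20).
After buying the subsistence bundle (20, 20), a share 3/7 of the remaining income goes to x: x* = 20 + 3/7·(M − 20p_x − 20p_y)/p_x.
Discretionary income = 311 − 20·1 − 20·9 = 111; y* = 20 + 4/7·111/9 = 27.0476.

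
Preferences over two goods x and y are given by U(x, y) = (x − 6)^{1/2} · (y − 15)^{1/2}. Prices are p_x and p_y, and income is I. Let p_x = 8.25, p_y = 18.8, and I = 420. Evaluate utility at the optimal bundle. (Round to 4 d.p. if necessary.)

V = 3.5531

This is Cobb-Douglas in (x−6, y−15): tangency gives 0.5·p_y·(y−15) = 0.5·p_x·(x−6).
After buying the subsistence bundle (6, 15), a share 0.5 of the remaining income goes to x: x* = 6 + 0.5·(I − 6p_x − 15p_y)/p_x.
Discretionary income = 420 − 6·8.25 − 15·18.8 = 88.5; x* = 6 + 0.5·88.5/8.25 = 11.3636; y* = 15 + 0.5·88.5/18.8 = 17.3537.
Utility at the optimum: U(11.3636, 17.3537) = 3.5531.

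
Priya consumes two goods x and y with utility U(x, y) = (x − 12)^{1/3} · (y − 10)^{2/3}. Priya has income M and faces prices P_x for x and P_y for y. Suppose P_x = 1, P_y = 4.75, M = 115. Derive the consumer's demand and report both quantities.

MRS = (1/2)·(y−10)/(x−12). Tangency with P_x/P_y gives y−10 = 2·(P_x/P_y)·(x−12).
After buying the subsistence bundle (12, 10), a share 1/3 of the remaining income goes to x: x* = 12 + 1/3·(M − 12P_x − 10P_y)/P_x.
Discretionary income = 115 − 12·1 − 10·4.75 = 55.5; x* = 12 + 1/3·55.5/1 = 30.5; y* = 10 + 2/3·55.5/4.75 = 17.7895.

x* = 30.5, y* = 17.7895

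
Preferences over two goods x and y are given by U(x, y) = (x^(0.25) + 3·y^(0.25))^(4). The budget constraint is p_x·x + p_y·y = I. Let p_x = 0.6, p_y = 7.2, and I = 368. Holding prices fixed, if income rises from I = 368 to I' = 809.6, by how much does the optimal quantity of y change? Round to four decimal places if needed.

From the CES first-order condition, (1/3)·(y/x)^(0.75) = p_x/p_y.
Hence y/x = (3·p_x/p_y)^(1/(0.75)), i.e. raised to the 4/3 power.
Substitute y = (y/x)·x into the budget: x* = I/(p_x + p_y·(y/x)).
Numerically y/x = 0.15749, so x* = 368/(0.6 + 7.2·0.15749) = 212.2348 and y* = 0.15749·212.2348 = 33.4249.
At I' = 809.6: y* = 73.5347. Change: 73.5347 − 33.4249 = 40.1099.

Δy* = 40.1099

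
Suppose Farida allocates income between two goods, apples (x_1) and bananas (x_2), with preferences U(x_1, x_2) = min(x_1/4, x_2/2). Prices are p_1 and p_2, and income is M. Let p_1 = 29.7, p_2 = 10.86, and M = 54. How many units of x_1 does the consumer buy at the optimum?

With perfect complements, no substitution: consume in ratio x_1:x_2 = 4:2.
Budget: p_1·x_1 + p_2·(1/2)·x_1 = M, so (4·p_1 + 2·p_2)·x_1 = 4·M.
Demand: x_1*(p_1,p_2,M) = 4·M/(4·p_1 + 2·p_2), x_2* = 2·M/(4·p_1 + 2·p_2).
Here 4·29.7 + 2·10.86 = 140.52, giving x_1* = 1.5371.

x_1* = 1.5371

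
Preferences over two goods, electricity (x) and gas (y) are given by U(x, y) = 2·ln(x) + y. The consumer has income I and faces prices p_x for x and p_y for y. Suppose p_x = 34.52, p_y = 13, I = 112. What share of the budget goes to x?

Set MRS = p_x/p_y: (2/x)/1 = p_x/p_y.
So x*(p_x,p_y) = 2·p_y/p_x, independent of income; and y* = (I − 2·p_y)/p_y.
At the given prices: x* = 2·13/34.52 = 0.7532, and y* = 6.6154.
Expenditure on x: 34.52·0.7532 = 26; share = 0.2321.

share on x = 0.2321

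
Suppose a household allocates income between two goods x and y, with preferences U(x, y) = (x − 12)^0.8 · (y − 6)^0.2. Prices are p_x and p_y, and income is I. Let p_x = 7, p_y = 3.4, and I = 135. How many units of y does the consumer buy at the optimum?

y* = 7.8

Let x' = x−12, y' = y−6. MRS = 4·y'/x' = p_x/p_y.
Substituting into the budget: x* = 12 + 0.8·(I − 12·p_x − 6·p_y)/p_x, and y* = 6 + 0.2·(…)/p_y.
Discretionary income = 135 − 12·7 − 6·3.4 = 30.6; y* = 6 + 0.2·30.6/3.4 = 7.8.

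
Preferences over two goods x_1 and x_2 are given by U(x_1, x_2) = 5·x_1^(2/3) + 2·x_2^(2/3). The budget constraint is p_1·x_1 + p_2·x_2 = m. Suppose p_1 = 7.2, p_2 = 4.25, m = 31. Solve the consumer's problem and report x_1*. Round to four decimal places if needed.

From the CES first-order condition, (5/2)·(x_2/x_1)^(1/3) = p_1/p_2.
Hence x_2/x_1 = ((2/5)·p_1/p_2)^(1/(1/3)), i.e. raised to the 3 power.
With the ratio pinned down, the budget gives x_1* = m/(p_1 + p_2·(x_2/x_1)) and x_2* = (x_2/x_1)·x_1*.
Numerically x_2/x_1 = 0.311179, so x_1* = 31/(7.2 + 4.25·0.311179) = 3.6374.

x_1* = 3.6374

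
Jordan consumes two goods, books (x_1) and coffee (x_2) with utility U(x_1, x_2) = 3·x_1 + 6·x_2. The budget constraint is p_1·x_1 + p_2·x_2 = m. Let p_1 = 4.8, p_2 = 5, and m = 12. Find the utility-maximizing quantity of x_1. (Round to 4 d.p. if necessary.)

Perfect substitutes: compare marginal utility per dollar. 3/p_1 vs 6/p_2 → 0.625 vs 1.2.
x_2 gives more utility per dollar, so spend all income on x_2: x_2* = m/p_2, x_1* = 0.
Numerically: x_1* = 0, x_2* = 2.4.

x_1* = 0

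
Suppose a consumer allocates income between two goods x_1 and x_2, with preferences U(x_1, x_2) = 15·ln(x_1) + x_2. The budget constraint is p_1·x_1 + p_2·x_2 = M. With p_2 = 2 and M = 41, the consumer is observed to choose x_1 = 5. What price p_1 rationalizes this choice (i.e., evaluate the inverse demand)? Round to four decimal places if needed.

MU_x_1 = 15/x_1, MU_x_2 = 1. Tangency: 15/x_1 = p_1/p_2.
So x_1*(p_1,p_2) = 15·p_2/p_1, independent of income; and x_2* = (M − 15·p_2)/p_2.
Set x_1* = 5 in the demand function and solve for p_1: p_1 = 6.

p_1 = 6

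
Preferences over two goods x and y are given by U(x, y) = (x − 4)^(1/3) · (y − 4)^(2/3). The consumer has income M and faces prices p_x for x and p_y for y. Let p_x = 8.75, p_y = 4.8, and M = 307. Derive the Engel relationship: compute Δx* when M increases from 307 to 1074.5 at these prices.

Δx* = 29.2381

MRS = (1/2)·(y−4)/(x−4). Tangency with p_x/p_y gives y−4 = 2·(p_x/p_y)·(x−4).
Substituting into the budget: x* = 4 + 1/3·(M − 4·p_x − 4·p_y)/p_x, and y* = 4 + 2/3·(…)/p_y.
Discretionary income = 307 − 4·8.75 − 4·4.8 = 252.8; x* = 4 + 1/3·252.8/8.75 = 13.6305.
At M' = 1074.5: x* = 42.8686. Change: 42.8686 − 13.6305 = 29.2381.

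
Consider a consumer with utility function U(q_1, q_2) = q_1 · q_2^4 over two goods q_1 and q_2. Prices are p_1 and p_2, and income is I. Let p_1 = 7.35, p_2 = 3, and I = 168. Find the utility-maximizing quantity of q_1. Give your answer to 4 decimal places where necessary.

Demand: q_1*(p_1,p_2,I) = 0.2·I/p_1 and q_2* = 0.8·I/p_2.
At p_1=7.35, p_2=3, I=168: q_1* = 0.2·168/7.35 = 4.5714.

q_1* = 4.5714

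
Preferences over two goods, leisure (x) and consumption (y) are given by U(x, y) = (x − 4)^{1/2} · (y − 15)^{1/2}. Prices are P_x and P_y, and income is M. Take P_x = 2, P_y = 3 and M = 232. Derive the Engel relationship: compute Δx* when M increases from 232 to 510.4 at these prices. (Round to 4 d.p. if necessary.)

Let x' = x−4, y' = y−15. MRS = y'/x' = P_x/P_y.
Substituting into the budget: x* = 4 + 0.5·(M − 4·P_x − 15·P_y)/P_x, and y* = 15 + 0.5·(…)/P_y.
Discretionary income = 232 − 4·2 − 15·3 = 179; x* = 4 + 0.5·179/2 = 48.75.
At M' = 510.4: x* = 118.35. Change: 118.35 − 48.75 = 69.6.

Δx* = 69.6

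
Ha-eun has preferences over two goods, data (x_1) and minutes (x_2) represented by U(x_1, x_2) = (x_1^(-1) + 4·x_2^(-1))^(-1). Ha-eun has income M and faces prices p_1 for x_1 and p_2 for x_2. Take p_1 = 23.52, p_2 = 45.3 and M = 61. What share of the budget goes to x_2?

MRS = MU_x_1/MU_x_2 = (1/4)·(x_2/x_1)^(2). Set equal to p_1/p_2.
Solve for the ratio: x_2/x_1 = [4·p_1/p_2]^(0.5).
With the ratio pinned down, the budget gives x_1* = M/(p_1 + p_2·(x_2/x_1)) and x_2* = (x_2/x_1)·x_1*.
Numerically x_2/x_1 = 1.441118, so x_1* = 61/(23.52 + 45.3·1.441118) = 0.6869 and x_2* = 1.441118·0.6869 = 0.9899.
Expenditure on x_2: 45.3·0.9899 = 44.8437; share = 0.7351.

share on x_2 = 0.7351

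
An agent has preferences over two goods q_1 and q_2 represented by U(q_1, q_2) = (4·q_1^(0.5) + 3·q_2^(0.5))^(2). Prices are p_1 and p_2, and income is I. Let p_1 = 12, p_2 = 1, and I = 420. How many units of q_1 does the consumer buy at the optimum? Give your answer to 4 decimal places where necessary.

q_1* = 4.5161

From the CES first-order condition, (4/3)·(q_2/q_1)^(0.5) = p_1/p_2.
Solve for the ratio: q_2/q_1 = [(3/4)·p_1/p_2]^(2).
Substitute q_2 = (q_2/q_1)·q_1 into the budget: q_1* = I/(p_1 + p_2·(q_2/q_1)).
Numerically q_2/q_1 = 81, so q_1* = 420/(12 + 1·81) = 4.5161.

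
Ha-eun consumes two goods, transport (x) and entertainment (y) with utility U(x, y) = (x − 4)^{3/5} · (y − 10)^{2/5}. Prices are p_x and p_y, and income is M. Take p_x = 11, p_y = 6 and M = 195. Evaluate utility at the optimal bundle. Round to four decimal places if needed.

MRS = (3/2)·(y−10)/(x−4). Tangency with p_x/p_y gives y−10 = (2/3)·(p_x/p_y)·(x−4).
After buying the subsistence bundle (4, 10), a share 0.6 of the remaining income goes to x: x* = 4 + 0.6·(M − 4p_x − 10p_y)/p_x.
Discretionary income = 195 − 4·11 − 10·6 = 91; x* = 4 + 0.6·91/11 = 8.9636; y* = 10 + 0.4·91/6 = 16.0667.
Utility at the optimum: U(8.9636, 16.0667) = 5.3785.

V = 5.3785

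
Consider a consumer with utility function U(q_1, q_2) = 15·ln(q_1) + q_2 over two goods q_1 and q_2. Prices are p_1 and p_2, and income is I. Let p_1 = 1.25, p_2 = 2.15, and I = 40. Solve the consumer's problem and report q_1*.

q_1* = 25.8

Set MRS = p_1/p_2: (15/q_1)/1 = p_1/p_2.
So q_1*(p_1,p_2) = 15·p_2/p_1, independent of income; and q_2* = (I − 15·p_2)/p_2.
At the given prices: q_1* = 15·2.15/1.25 = 25.8.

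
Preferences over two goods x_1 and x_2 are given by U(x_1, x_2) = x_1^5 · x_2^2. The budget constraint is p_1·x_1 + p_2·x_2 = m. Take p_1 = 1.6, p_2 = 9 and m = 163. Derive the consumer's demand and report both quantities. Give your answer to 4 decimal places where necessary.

The MRS is (5/2)·x_2/x_1. Set MRS = p_1/p_2.
So 5·p_2·x_2 = 2·p_1·x_1; combined with the budget, a share 5/7 of income goes to x_1.
Demand: x_1*(p_1,p_2,m) = 5/7·m/p_1 and x_2* = 2/7·m/p_2.
At p_1=1.6, p_2=9, m=163: x_1* = 5/7·163/1.6 = 72.7679, x_2* = 5.1746.

x_1* = 72.7679, x_2* = 5.1746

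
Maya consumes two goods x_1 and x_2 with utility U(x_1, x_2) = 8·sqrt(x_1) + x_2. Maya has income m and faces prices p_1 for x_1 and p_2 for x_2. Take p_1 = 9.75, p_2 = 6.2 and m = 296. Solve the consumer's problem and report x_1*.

x_1* = 6.4698

Plugging in: x_1* = (4·6.2/9.75)² = 6.4698.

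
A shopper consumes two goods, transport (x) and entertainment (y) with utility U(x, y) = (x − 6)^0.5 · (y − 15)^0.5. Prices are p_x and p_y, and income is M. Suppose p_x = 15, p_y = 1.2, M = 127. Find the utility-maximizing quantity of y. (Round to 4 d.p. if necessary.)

After buying the subsistence bundle (6, 15), a share 0.5 of the remaining income goes to x: x* = 6 + 0.5·(M − 6p_x − 15p_y)/p_x.
Discretionary income = 127 − 6·15 − 15·1.2 = 19; y* = 15 + 0.5·19/1.2 = 22.9167.

y* = 22.9167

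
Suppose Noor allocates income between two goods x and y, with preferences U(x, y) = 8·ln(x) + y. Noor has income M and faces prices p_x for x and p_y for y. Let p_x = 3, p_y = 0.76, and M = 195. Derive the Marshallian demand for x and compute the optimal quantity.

So x*(p_x,p_y) = 8·p_y/p_x, independent of income; and y* = (M − 8·p_y)/p_y.
At the given prices: x* = 8·0.76/3 = 2.0267.

x* = 2.0267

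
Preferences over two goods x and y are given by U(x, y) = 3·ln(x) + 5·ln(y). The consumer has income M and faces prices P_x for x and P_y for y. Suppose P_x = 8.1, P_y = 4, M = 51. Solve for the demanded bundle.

The MRS is (3/5)·y/x. Set MRS = P_x/P_y.
Rearranging, P_y·y = (5/3)·P_x·x. Substituting into the budget gives P_x·x·(1 + (5/3)) = M.
Demand: x*(P_x,P_y,M) = 0.375·M/P_x and y* = 0.625·M/P_y.
At P_x=8.1, P_y=4, M=51: x* = 0.375·51/8.1 = 2.3611, y* = 7.9688.

x* = 2.3611, y* = 7.9688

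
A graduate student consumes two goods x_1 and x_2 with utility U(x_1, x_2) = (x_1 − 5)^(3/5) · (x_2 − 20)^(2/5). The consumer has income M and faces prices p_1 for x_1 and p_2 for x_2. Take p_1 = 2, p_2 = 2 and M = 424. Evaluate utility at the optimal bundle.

Substituting into the budget: x_1* = 5 + 0.6·(M − 5·p_1 − 20·p_2)/p_1, and x_2* = 20 + 0.4·(…)/p_2.
Discretionary income = 424 − 5·2 − 20·2 = 374; x_1* = 5 + 0.6·374/2 = 117.2; x_2* = 20 + 0.4·374/2 = 94.8.
Utility at the optimum: U(117.2, 94.8) = 95.4018.

V = 95.4018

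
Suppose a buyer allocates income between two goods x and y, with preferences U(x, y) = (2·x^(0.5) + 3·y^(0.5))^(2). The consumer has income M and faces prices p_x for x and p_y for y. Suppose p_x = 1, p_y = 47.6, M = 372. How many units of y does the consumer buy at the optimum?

MRS = MU_x/MU_y = (2/3)·(y/x)^(0.5). Set equal to p_x/p_y.
Solve for the ratio: y/x = [(3/2)·p_x/p_y]^(2).
Substitute y = (y/x)·x into the budget: x* = M/(p_x + p_y·(y/x)).
Numerically y/x = 0.000993, so x* = 372/(1 + 47.6·0.000993) = 355.2096 and y* = 0.000993·355.2096 = 0.3527.

y* = 0.3527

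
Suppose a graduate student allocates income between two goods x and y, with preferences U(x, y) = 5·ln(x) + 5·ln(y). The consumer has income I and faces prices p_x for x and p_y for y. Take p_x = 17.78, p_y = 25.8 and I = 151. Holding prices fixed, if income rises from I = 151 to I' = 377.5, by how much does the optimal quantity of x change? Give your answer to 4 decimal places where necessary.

Δx* = 6.3695

MU_x/MU_y = (5·y)/(5·x); tangency sets this equal to p_x/p_y.
So 5·p_y·y = 5·p_x·x; combined with the budget, a share 0.5 of income goes to x.
Demand: x*(p_x,p_y,I) = 0.5·I/p_x and y* = 0.5·I/p_y.
At p_x=17.78, p_y=25.8, I=151: x* = 0.5·151/17.78 = 4.2463.
At I' = 377.5: x* = 10.6159. Change: 10.6159 − 4.2463 = 6.3695.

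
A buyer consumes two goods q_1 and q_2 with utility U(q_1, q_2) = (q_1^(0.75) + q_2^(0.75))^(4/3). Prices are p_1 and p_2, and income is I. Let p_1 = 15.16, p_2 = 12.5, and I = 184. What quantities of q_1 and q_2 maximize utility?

MRS = MU_q_1/MU_q_2 = (q_2/q_1)^(0.25). Set equal to p_1/p_2.
Hence q_2/q_1 = (p_1/p_2)^(1/(0.25)), i.e. raised to the 4 power.
Substitute q_2 = (q_2/q_1)·q_1 into the budget: q_1* = I/(p_1 + p_2·(q_2/q_1)).
Numerically q_2/q_1 = 2.163499, so q_1* = 184/(15.16 + 12.5·2.163499) = 4.3598 and q_2* = 2.163499·4.3598 = 9.4324.

q_1* = 4.3598, q_2* = 9.4324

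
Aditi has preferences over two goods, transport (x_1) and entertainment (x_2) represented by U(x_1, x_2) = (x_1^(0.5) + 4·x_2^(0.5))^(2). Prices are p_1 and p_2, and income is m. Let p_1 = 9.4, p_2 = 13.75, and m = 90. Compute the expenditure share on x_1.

MU_x_1 ∝ x_1^(-0.5), MU_x_2 ∝ 4·x_2^(-0.5), so MRS = (1/4)·(x_2/x_1)^(0.5) = p_1/p_2.
Solve for the ratio: x_2/x_1 = [4·p_1/p_2]^(2).
With the ratio pinned down, the budget gives x_1* = m/(p_1 + p_2·(x_2/x_1)) and x_2* = (x_2/x_1)·x_1*.
Numerically x_2/x_1 = 7.477739, so x_1* = 90/(9.4 + 13.75·7.477739) = 0.802 and x_2* = 7.477739·0.802 = 5.9972.
Expenditure on x_1: 9.4·0.802 = 7.5388; share = 0.0838.

share on x_1 = 0.0838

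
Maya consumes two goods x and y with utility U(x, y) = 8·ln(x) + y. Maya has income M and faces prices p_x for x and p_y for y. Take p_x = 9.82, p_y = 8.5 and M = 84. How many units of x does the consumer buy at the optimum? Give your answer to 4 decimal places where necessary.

x* = 6.9246

MU_x = 8/x, MU_y = 1. Tangency: 8/x = p_x/p_y.
So x*(p_x,p_y) = 8·p_y/p_x, independent of income; and y* = (M − 8·p_y)/p_y.
At the given prices: x* = 8·8.5/9.82 = 6.9246.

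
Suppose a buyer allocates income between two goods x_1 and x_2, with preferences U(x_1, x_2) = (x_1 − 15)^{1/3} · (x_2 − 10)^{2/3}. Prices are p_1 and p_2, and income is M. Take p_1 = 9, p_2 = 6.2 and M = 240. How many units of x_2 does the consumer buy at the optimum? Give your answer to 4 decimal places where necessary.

This is Cobb-Douglas in (x_1−15, x_2−10): tangency gives 1/3·p_2·(x_2−10) = 2/3·p_1·(x_1−15).
Substituting into the budget: x_1* = 15 + 1/3·(M − 15·p_1 − 10·p_2)/p_1, and x_2* = 10 + 2/3·(…)/p_2.
Discretionary income = 240 − 15·9 − 10·6.2 = 43; x_2* = 10 + 2/3·43/6.2 = 14.6237.

x_2* = 14.6237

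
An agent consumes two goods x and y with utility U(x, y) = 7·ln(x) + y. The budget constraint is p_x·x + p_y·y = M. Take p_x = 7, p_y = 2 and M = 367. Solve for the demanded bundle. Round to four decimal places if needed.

MU_x = 7/x, MU_y = 1. Tangency: 7/x = p_x/p_y.
So x*(p_x,p_y) = 7·p_y/p_x, independent of income; and y* = (M − 7·p_y)/p_y.
At the given prices: x* = 7·2/7 = 2, and y* = 176.5.

x* = 2, y* = 176.5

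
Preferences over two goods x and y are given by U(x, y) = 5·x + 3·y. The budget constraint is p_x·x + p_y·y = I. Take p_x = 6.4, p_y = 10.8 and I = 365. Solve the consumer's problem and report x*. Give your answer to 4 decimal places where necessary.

Linear utility — the consumer picks whichever good has higher MU/price: 5/6.4 = 0.7812 vs 3/10.8 = 0.2778.
x gives more utility per dollar, so spend all income on x: x* = I/p_x, y* = 0.
Numerically: x* = 57.0312, y* = 0.

x* = 57.0312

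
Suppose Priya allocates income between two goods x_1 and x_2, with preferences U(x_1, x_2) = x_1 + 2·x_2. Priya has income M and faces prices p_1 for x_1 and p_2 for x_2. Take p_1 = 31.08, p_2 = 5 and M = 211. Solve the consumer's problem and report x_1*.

x_1* = 0

Perfect substitutes: compare marginal utility per dollar. 1/p_1 vs 2/p_2 → 0.0322 vs 0.4.
x_2 gives more utility per dollar, so spend all income on x_2: x_2* = M/p_2, x_1* = 0.
Numerically: x_1* = 0, x_2* = 42.2.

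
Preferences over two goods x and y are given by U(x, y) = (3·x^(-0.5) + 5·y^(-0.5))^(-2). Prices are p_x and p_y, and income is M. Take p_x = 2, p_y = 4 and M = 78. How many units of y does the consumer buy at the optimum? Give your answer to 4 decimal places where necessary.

y* = 12.4631

From the CES first-order condition, (3/5)·(y/x)^(1.5) = p_x/p_y.
Hence y/x = ((5/3)·p_x/p_y)^(1/(1.5)), i.e. raised to the 2/3 power.
With the ratio pinned down, the budget gives x* = M/(p_x + p_y·(y/x)) and y* = (y/x)·x*.
Numerically y/x = 0.885549, so x* = 78/(2 + 4·0.885549) = 14.0738 and y* = 0.885549·14.0738 = 12.4631.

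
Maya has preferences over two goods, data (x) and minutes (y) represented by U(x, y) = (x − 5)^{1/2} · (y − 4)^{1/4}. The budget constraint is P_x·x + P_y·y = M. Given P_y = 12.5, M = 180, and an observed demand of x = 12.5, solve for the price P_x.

Let x' = x−5, y' = y−4. MRS = 2·y'/x' = P_x/P_y.
After buying the subsistence bundle (5, 4), a share 2/3 of the remaining income goes to x: x* = 5 + 2/3·(M − 5P_x − 4P_y)/P_x.
Set x* = 12.5 in the demand function and solve for P_x: P_x = 8.

P_x = 8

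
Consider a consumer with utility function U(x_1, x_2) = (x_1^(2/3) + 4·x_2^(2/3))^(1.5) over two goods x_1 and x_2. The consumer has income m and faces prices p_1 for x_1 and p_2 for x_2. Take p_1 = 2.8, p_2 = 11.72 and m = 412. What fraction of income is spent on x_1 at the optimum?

MRS = MU_x_1/MU_x_2 = (1/4)·(x_2/x_1)^(1/3). Set equal to p_1/p_2.
Hence x_2/x_1 = (4·p_1/p_2)^(1/(1/3)), i.e. raised to the 3 power.
With the ratio pinned down, the budget gives x_1* = m/(p_1 + p_2·(x_2/x_1)) and x_2* = (x_2/x_1)·x_1*.
Numerically x_2/x_1 = 0.872713, so x_1* = 412/(2.8 + 11.72·0.872713) = 31.6237 and x_2* = 0.872713·31.6237 = 27.5984.
Expenditure on x_1: 2.8·31.6237 = 88.5464; share = 0.2149.

share on x_1 = 0.2149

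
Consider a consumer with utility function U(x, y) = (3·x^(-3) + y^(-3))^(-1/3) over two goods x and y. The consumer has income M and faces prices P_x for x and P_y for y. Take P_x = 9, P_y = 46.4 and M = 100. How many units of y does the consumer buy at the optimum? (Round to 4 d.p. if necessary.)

From the CES first-order condition, 3·(y/x)^(4) = P_x/P_y.
Solve for the ratio: y/x = [(1/3)·P_x/P_y]^(0.25).
With the ratio pinned down, the budget gives x* = M/(P_x + P_y·(y/x)) and y* = (y/x)·x*.
Numerically y/x = 0.504256, so x* = 100/(9 + 46.4·0.504256) = 3.0867 and y* = 0.504256·3.0867 = 1.5565.

y* = 1.5565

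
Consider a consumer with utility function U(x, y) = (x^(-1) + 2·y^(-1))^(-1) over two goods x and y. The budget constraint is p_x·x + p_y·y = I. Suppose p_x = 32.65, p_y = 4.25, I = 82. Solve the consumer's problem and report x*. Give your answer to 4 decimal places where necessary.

x* = 1.663

With the ratio pinned down, the budget gives x* = I/(p_x + p_y·(y/x)) and y* = (y/x)·x*.
Numerically y/x = 3.919784, so x* = 82/(32.65 + 4.25·3.919784) = 1.663.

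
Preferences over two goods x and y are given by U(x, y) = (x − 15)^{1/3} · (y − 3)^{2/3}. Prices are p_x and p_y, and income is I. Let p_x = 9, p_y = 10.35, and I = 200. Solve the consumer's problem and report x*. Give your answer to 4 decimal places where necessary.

x* = 16.2574

Discretionary income = 200 − 15·9 − 3·10.35 = 33.95; x* = 15 + 1/3·33.95/9 = 16.2574.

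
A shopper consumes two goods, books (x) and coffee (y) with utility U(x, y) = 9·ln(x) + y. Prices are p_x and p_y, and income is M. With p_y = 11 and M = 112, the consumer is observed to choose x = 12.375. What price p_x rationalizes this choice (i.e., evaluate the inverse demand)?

p_x = 8

MU_x = 9/x, MU_y = 1. Tangency: 9/x = p_x/p_y.
So x*(p_x,p_y) = 9·p_y/p_x, independent of income; and y* = (M − 9·p_y)/p_y.
Set x* = 12.375 in the demand function and solve for p_x: p_x = 8.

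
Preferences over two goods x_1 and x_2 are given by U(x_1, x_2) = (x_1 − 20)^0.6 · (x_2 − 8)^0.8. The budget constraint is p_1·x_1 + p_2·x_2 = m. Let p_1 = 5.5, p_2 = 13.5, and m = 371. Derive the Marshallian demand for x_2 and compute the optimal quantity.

Let x_1' = x_1−20, x_2' = x_2−8. MRS = (3/4)·x_2'/x_1' = p_1/p_2.
Substituting into the budget: x_1* = 20 + 3/7·(m − 20·p_1 − 8·p_2)/p_1, and x_2* = 8 + 4/7·(…)/p_2.
Discretionary income = 371 − 20·5.5 − 8·13.5 = 153; x_2* = 8 + 4/7·153/13.5 = 14.4762.

x_2* = 14.4762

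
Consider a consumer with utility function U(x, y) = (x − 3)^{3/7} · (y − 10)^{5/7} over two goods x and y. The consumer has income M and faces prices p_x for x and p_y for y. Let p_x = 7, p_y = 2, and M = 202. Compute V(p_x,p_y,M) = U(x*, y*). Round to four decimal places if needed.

V = 41.3545

This is Cobb-Douglas in (x−3, y−10): tangency gives 3/7·p_y·(y−10) = 5/7·p_x·(x−3).
Substituting into the budget: x* = 3 + 0.375·(M − 3·p_x − 10·p_y)/p_x, and y* = 10 + 0.625·(…)/p_y.
Discretionary income = 202 − 3·7 − 10·2 = 161; x* = 3 + 0.375·161/7 = 11.625; y* = 10 + 0.625·161/2 = 60.3125.
Utility at the optimum: U(11.625, 60.3125) = 41.3545.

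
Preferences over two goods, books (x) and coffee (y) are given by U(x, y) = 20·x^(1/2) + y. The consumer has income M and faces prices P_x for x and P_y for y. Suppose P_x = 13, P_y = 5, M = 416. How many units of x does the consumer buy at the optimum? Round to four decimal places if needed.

Plugging in: x* = (10·5/13)² = 14.7929.

x* = 14.7929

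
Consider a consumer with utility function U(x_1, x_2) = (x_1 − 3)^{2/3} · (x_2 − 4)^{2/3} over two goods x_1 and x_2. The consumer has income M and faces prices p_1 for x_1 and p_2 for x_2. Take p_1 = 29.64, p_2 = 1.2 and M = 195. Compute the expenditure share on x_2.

share on x_2 = 0.2843

MRS = (x_2−4)/(x_1−3). Tangency with p_1/p_2 gives x_2−4 = (p_1/p_2)·(x_1−3).
Substituting into the budget: x_1* = 3 + 0.5·(M − 3·p_1 − 4·p_2)/p_1, and x_2* = 4 + 0.5·(…)/p_2.
Discretionary income = 195 − 3·29.64 − 4·1.2 = 101.28; x_1* = 3 + 0.5·101.28/29.64 = 4.7085; x_2* = 4 + 0.5·101.28/1.2 = 46.2.
Expenditure on x_2: 1.2·46.2 = 55.44; share = 0.2843.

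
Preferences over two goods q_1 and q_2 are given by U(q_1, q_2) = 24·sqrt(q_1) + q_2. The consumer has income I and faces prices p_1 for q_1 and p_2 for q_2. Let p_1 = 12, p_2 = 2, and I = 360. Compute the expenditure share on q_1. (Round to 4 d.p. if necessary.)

Thus q_1* = (12·p_2/p_1)² — independent of I — with the rest of income spent on q_2.
Plugging in: q_1* = (12·2/12)² = 4, q_2* = 156.
Expenditure on q_1: 12·4 = 48; share = 0.1333.

share on q_1 = 0.1333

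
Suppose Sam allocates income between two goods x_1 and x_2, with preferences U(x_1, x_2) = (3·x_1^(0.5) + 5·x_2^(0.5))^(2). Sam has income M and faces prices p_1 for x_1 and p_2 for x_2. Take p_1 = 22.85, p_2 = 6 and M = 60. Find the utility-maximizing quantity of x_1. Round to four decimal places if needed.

x_1* = 0.2268

MRS = MU_x_1/MU_x_2 = (3/5)·(x_2/x_1)^(0.5). Set equal to p_1/p_2.
Solve for the ratio: x_2/x_1 = [(5/3)·p_1/p_2]^(2).
With the ratio pinned down, the budget gives x_1* = M/(p_1 + p_2·(x_2/x_1)) and x_2* = (x_2/x_1)·x_1*.
Numerically x_2/x_1 = 40.28723, so x_1* = 60/(22.85 + 6·40.28723) = 0.2268.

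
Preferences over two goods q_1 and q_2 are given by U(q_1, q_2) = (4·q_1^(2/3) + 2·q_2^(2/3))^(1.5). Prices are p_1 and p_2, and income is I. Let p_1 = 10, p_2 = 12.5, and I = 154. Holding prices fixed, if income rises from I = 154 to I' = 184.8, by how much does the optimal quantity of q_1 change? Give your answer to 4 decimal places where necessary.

From the CES first-order condition, 2·(q_2/q_1)^(1/3) = p_1/p_2.
Hence q_2/q_1 = ((1/2)·p_1/p_2)^(1/(1/3)), i.e. raised to the 3 power.
Substitute q_2 = (q_2/q_1)·q_1 into the budget: q_1* = I/(p_1 + p_2·(q_2/q_1)).
Numerically q_2/q_1 = 0.064, so q_1* = 154/(10 + 12.5·0.064) = 14.2593.
At I' = 184.8: q_1* = 17.1111. Change: 17.1111 − 14.2593 = 2.8519.

Δq_1* = 2.8519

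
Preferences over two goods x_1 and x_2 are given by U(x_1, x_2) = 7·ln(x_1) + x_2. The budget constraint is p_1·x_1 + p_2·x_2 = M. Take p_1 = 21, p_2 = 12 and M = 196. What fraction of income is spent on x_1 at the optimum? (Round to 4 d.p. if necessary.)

share on x_1 = 0.4286

MU_x_1 = 7/x_1, MU_x_2 = 1. Tangency: 7/x_1 = p_1/p_2.
So x_1*(p_1,p_2) = 7·p_2/p_1, independent of income; and x_2* = (M − 7·p_2)/p_2.
At the given prices: x_1* = 7·12/21 = 4, and x_2* = 9.3333.
Expenditure on x_1: 21·4 = 84; share = 0.4286.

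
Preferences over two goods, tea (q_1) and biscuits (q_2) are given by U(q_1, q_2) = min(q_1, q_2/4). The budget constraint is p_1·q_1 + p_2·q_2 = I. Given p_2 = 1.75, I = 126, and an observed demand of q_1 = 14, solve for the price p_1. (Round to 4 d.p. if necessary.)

Leontief preferences: the optimum is at the kink where q_1/1 = q_2/4, i.e. q_2 = 4·q_1.
Budget: p_1·q_1 + p_2·4·q_1 = I, so (p_1 + 4·p_2)·q_1 = I.
Demand: q_1*(p_1,p_2,I) = I/(p_1 + 4·p_2), q_2* = 4·I/(p_1 + 4·p_2).
Set q_1* = 14 in the demand function and solve for p_1: p_1 = 2.

p_1 = 2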